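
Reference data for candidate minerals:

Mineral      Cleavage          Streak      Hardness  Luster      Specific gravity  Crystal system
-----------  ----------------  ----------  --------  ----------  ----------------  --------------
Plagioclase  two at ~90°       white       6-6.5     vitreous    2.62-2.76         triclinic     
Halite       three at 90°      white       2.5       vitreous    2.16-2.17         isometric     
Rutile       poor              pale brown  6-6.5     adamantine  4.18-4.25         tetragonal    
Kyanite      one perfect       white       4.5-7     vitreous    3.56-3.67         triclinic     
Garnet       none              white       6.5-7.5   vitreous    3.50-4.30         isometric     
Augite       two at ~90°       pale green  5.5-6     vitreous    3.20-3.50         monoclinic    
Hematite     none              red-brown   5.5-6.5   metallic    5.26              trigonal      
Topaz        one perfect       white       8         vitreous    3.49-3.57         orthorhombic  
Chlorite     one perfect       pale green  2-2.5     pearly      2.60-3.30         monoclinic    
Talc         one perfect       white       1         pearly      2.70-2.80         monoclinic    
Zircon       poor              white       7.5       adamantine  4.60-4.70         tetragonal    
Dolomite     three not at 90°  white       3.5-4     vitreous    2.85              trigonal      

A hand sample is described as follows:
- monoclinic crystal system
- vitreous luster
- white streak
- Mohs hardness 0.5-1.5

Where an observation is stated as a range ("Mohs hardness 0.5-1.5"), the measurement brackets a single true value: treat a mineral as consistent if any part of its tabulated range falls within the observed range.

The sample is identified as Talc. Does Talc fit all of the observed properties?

No

Monoclinic crystal system — consistent with Talc (monoclinic system).
Vitreous luster — Talc has pearly luster; inconsistent.
White streak — consistent with Talc (white streak).
Mohs hardness 0.5-1.5 — consistent with Talc (hardness 1).
The luster observation rules out Talc.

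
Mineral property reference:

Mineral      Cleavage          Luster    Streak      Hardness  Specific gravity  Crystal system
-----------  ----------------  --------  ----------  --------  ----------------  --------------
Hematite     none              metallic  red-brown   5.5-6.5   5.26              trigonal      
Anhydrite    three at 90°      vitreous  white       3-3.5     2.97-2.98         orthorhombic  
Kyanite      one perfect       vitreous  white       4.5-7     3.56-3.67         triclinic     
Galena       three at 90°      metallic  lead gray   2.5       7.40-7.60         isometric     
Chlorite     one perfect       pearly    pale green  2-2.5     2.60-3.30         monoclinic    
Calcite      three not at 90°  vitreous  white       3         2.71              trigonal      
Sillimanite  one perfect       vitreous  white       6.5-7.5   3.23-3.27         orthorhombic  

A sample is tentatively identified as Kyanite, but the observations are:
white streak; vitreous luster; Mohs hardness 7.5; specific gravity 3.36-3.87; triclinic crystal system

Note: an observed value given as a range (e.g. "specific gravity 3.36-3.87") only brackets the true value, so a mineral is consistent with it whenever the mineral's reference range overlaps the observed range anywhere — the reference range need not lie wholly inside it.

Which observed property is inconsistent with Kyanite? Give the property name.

White streak: Kyanite has white streak — consistent.
Vitreous luster: Kyanite has vitreous luster — consistent.
Mohs hardness 7.5: Kyanite has hardness 4.5-7 — does not match.
Specific gravity 3.36-3.87: Kyanite has SG 3.56-3.67 — consistent.
Triclinic crystal system: Kyanite has triclinic system — consistent.
Only the hardness is inconsistent.

hardness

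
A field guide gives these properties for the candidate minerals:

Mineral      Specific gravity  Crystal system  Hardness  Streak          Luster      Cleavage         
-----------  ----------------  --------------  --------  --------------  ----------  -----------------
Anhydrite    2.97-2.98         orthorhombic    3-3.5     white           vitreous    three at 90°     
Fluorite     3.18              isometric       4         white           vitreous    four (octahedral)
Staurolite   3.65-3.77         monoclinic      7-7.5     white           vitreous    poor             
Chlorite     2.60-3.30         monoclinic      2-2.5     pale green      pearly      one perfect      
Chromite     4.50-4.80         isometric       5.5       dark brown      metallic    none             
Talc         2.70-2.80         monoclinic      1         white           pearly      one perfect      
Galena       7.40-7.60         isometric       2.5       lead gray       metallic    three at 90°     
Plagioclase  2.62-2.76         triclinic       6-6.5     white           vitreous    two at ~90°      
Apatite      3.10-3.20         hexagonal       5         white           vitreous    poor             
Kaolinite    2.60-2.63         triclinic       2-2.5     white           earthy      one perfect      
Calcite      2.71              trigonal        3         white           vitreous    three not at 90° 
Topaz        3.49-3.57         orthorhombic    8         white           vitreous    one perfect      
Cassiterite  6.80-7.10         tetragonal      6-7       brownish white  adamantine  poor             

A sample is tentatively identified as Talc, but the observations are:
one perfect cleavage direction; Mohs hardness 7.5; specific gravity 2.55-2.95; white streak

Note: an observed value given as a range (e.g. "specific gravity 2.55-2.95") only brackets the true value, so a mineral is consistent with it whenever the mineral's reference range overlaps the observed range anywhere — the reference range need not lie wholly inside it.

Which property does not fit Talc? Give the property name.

hardness

One perfect cleavage direction: Talc has cleavage one perfect — consistent.
Mohs hardness 7.5: Talc has hardness 1 — does not match.
Specific gravity 2.55-2.95: Talc has SG 2.70-2.80 — consistent.
White streak: Talc has white streak — consistent.
The hardness is the one property that does not fit.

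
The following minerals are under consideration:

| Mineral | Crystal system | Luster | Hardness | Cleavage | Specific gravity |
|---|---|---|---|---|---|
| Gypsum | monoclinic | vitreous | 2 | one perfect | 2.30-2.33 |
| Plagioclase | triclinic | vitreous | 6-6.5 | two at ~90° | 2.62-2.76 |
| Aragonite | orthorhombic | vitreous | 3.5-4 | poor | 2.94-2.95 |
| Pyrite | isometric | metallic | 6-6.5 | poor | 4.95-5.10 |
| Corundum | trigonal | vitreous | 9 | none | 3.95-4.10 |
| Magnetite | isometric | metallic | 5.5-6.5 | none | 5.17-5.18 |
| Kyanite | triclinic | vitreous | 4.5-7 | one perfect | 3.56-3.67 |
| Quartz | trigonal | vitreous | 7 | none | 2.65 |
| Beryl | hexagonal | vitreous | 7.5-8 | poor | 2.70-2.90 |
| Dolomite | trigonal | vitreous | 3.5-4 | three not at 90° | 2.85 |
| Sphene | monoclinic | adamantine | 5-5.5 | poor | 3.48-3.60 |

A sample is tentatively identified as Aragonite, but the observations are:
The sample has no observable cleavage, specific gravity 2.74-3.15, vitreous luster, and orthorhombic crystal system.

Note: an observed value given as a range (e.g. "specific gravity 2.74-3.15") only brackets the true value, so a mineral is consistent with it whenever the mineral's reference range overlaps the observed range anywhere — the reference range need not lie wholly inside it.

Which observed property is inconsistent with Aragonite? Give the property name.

No observable cleavage: Aragonite has cleavage poor — inconsistent.
Specific gravity 2.74-3.15: Aragonite has SG 2.94-2.95 — agrees.
Vitreous luster: Aragonite has vitreous luster — agrees.
Orthorhombic crystal system: Aragonite has orthorhombic system — agrees.
Everything matches except the cleavage.

cleavage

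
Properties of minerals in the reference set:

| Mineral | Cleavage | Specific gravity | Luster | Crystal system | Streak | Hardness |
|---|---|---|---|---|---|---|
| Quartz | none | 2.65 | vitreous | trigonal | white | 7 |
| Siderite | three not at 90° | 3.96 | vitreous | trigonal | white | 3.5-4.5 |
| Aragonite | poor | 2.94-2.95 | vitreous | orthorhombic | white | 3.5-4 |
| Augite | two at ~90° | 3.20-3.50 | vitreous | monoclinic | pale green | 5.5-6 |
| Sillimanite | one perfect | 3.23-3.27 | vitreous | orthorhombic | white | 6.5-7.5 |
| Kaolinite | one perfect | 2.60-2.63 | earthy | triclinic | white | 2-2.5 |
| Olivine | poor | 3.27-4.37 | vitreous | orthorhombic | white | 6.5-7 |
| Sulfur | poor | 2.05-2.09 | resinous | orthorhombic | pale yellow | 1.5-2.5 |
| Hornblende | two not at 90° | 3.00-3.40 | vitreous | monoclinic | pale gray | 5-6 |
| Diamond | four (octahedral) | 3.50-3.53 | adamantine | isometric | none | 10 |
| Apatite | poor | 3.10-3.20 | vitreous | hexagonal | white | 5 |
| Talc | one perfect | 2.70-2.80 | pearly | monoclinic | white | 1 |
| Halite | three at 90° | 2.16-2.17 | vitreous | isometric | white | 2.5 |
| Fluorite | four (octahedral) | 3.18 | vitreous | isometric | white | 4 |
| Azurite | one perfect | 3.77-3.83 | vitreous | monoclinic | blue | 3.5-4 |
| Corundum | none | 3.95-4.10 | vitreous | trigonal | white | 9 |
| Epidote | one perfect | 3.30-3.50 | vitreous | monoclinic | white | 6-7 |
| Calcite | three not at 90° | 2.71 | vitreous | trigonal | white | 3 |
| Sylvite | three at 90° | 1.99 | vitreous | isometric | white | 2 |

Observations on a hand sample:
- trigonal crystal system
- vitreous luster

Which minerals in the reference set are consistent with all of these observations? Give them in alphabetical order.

Trigonal crystal system — only Quartz, Siderite, Corundum, Calcite remain.
Vitreous luster — consistent with all remaining minerals.
Consistent with every observation: Calcite, Corundum, Quartz, Siderite.

Calcite, Corundum, Quartz, Siderite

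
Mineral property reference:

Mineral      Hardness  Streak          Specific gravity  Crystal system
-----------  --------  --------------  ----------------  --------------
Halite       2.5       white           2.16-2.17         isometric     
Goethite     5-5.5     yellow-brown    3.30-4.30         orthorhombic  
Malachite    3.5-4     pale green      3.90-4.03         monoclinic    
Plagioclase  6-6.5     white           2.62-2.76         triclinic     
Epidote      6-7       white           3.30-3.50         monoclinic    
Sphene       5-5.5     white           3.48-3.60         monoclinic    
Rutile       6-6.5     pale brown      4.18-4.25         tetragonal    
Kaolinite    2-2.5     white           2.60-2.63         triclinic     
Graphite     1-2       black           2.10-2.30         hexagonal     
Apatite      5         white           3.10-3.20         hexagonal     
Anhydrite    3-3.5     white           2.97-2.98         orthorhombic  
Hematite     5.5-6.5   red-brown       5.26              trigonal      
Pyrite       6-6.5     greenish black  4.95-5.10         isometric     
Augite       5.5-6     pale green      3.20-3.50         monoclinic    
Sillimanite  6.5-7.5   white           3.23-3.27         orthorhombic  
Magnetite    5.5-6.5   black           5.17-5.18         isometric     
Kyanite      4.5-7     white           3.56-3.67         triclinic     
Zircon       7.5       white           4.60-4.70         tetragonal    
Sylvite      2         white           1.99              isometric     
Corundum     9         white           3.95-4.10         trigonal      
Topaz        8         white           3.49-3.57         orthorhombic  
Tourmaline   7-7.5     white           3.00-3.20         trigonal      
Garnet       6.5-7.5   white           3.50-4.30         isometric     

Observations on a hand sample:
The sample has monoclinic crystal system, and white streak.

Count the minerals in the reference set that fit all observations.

2

Monoclinic crystal system: narrows the field to Malachite, Epidote, Sphene, Augite.
White streak rules out Malachite, Augite.
Remaining candidates: Epidote, Sphene.
That is 2 minerals.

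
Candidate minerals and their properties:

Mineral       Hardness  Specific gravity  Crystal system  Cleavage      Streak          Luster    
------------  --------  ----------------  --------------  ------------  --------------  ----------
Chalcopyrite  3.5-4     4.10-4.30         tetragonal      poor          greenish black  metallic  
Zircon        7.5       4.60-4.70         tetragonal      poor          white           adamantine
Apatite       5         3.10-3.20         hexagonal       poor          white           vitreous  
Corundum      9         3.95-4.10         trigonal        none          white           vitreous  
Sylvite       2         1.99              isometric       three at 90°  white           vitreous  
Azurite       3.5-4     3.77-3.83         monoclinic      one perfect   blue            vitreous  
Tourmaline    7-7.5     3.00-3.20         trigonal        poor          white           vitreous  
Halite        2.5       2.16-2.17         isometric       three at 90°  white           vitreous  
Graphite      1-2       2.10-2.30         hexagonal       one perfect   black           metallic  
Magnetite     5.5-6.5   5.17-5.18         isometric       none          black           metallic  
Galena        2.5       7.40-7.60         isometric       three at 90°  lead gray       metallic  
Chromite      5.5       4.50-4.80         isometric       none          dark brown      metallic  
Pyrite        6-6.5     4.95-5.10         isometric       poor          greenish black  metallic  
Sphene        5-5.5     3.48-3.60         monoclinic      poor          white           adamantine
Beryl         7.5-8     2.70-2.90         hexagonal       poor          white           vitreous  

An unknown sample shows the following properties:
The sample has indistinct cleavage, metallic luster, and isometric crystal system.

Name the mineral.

Indistinct cleavage: leaves Chalcopyrite, Zircon, Apatite, Tourmaline, Pyrite, Sphene, Beryl.
Metallic luster: narrows the field to Chalcopyrite, Pyrite.
Isometric crystal system eliminates Chalcopyrite.
Pyrite is the sole remaining match.

Pyrite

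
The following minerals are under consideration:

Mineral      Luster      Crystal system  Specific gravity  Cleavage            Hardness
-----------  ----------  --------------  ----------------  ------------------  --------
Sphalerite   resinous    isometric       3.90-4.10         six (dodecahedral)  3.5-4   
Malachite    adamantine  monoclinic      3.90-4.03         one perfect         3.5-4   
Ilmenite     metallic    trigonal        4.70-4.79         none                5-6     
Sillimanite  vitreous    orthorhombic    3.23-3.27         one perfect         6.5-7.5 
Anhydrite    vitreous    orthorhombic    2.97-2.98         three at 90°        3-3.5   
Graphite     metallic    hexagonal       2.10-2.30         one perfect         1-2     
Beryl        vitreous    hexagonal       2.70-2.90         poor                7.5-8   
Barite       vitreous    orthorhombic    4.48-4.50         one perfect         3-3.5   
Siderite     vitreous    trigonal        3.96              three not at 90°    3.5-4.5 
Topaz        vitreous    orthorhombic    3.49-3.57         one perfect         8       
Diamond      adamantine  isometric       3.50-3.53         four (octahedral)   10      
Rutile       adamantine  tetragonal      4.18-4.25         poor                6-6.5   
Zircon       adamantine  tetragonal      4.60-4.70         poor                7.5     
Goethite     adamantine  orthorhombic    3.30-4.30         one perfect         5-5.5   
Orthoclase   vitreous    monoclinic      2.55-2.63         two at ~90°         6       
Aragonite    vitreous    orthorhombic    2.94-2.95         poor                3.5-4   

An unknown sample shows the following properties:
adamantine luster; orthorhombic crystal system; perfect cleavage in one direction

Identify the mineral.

Goethite

Adamantine luster — leaves Malachite, Diamond, Rutile, Zircon, Goethite.
Orthorhombic crystal system — narrows the field to Goethite.
Perfect cleavage in one direction — all remaining candidates fit.
Goethite is the sole remaining match.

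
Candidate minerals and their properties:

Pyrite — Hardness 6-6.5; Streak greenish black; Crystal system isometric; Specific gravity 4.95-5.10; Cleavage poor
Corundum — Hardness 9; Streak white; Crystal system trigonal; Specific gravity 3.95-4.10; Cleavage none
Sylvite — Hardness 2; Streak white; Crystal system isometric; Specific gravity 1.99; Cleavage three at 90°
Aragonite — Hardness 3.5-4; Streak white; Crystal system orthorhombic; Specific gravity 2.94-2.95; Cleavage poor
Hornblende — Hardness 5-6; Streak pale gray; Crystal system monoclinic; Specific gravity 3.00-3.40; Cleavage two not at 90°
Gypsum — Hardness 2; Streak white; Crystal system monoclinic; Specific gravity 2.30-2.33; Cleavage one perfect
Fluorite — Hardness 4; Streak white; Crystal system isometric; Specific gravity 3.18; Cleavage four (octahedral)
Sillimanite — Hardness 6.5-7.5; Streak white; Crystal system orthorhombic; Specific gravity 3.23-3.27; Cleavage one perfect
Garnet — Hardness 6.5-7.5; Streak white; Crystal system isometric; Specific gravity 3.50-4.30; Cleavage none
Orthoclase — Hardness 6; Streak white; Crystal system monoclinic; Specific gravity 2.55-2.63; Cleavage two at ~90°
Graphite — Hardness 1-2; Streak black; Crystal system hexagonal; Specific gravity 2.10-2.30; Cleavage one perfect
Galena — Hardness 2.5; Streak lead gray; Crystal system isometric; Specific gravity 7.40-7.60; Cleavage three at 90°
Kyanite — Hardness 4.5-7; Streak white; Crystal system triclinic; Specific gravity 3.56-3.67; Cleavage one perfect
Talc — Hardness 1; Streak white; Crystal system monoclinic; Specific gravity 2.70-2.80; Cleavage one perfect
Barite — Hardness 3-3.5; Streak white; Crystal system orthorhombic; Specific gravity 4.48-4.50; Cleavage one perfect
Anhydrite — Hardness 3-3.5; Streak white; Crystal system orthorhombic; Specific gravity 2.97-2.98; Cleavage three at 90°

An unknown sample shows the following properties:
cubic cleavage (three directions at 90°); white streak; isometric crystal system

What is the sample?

Cubic cleavage (three directions at 90°) — leaves Sylvite, Galena, Anhydrite.
White streak is inconsistent with Galena.
Isometric crystal system is inconsistent with Anhydrite.
The only mineral consistent with every observation is Sylvite.

Sylvite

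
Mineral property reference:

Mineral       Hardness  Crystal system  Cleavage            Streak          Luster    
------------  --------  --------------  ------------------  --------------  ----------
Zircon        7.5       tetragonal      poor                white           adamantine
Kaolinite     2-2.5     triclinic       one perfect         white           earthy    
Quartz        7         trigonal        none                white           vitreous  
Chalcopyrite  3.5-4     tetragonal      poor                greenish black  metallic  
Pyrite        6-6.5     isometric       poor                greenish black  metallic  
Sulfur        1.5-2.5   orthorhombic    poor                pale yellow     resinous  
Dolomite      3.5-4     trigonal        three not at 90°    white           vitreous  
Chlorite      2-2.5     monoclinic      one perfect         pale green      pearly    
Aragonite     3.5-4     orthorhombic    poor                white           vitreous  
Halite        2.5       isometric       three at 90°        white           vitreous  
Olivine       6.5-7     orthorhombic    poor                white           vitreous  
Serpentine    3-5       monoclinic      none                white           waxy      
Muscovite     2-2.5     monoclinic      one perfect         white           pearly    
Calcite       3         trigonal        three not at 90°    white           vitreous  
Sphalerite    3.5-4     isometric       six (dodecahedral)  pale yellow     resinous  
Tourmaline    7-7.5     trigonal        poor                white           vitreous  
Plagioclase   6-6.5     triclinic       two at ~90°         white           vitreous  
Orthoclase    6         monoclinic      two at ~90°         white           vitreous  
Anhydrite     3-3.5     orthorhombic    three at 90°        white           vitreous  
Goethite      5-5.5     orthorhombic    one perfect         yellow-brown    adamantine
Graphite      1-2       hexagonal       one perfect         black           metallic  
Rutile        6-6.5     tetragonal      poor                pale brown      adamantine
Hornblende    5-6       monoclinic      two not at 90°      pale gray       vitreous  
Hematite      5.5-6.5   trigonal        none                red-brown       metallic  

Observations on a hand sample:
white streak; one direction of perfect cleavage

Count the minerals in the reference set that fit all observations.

2

White streak: narrows the field to Zircon, Kaolinite, Quartz, Dolomite, Aragonite, Halite, Olivine, Serpentine, Muscovite, Calcite, Tourmaline, Plagioclase, Orthoclase, Anhydrite.
One direction of perfect cleavage: only Kaolinite, Muscovite remain.
The minerals that satisfy all observations are Kaolinite, Muscovite.
That is 2 minerals.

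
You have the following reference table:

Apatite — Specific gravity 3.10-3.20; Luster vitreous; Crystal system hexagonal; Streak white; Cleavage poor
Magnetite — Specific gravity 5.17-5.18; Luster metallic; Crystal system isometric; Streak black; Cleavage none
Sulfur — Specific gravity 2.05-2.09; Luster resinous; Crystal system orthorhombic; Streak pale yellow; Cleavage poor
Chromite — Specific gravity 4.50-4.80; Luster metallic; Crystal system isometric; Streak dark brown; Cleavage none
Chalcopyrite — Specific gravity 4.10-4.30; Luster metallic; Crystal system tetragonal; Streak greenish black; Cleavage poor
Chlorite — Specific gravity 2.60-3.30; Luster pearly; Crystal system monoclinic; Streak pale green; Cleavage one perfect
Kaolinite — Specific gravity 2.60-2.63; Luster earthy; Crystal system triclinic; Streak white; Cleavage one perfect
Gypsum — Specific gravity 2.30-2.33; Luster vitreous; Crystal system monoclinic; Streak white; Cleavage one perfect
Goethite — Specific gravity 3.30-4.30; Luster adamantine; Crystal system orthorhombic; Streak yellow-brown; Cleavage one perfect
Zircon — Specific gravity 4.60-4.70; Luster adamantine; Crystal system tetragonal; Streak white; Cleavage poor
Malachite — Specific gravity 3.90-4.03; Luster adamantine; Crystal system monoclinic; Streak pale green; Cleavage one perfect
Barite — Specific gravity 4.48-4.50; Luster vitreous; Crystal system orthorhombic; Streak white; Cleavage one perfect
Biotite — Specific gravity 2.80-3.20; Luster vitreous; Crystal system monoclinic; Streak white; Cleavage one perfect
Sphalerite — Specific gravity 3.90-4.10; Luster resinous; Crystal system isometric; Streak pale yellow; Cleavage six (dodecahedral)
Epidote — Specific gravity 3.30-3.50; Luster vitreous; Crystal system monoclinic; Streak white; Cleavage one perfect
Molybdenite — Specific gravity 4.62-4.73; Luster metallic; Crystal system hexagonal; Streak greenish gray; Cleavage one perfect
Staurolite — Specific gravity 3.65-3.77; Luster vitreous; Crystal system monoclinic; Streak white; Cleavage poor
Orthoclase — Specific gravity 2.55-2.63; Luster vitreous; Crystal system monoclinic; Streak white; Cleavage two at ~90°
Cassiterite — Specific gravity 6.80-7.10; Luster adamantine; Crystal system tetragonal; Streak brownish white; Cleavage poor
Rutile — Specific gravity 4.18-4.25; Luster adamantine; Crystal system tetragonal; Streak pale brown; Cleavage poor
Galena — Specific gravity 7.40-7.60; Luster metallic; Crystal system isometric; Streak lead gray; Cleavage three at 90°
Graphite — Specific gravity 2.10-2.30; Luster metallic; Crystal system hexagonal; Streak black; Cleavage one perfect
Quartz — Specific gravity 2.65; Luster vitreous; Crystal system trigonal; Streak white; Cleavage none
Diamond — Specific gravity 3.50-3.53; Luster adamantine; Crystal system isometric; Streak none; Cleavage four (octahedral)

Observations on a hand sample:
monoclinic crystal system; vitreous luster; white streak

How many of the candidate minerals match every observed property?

5

Monoclinic crystal system — narrows the field to Chlorite, Gypsum, Malachite, Biotite, Epidote, Staurolite, Orthoclase.
Vitreous luster rules out Chlorite, Malachite.
White streak — consistent with all remaining minerals.
Remaining candidates: Biotite, Epidote, Gypsum, Orthoclase, Staurolite.
That is 5 minerals.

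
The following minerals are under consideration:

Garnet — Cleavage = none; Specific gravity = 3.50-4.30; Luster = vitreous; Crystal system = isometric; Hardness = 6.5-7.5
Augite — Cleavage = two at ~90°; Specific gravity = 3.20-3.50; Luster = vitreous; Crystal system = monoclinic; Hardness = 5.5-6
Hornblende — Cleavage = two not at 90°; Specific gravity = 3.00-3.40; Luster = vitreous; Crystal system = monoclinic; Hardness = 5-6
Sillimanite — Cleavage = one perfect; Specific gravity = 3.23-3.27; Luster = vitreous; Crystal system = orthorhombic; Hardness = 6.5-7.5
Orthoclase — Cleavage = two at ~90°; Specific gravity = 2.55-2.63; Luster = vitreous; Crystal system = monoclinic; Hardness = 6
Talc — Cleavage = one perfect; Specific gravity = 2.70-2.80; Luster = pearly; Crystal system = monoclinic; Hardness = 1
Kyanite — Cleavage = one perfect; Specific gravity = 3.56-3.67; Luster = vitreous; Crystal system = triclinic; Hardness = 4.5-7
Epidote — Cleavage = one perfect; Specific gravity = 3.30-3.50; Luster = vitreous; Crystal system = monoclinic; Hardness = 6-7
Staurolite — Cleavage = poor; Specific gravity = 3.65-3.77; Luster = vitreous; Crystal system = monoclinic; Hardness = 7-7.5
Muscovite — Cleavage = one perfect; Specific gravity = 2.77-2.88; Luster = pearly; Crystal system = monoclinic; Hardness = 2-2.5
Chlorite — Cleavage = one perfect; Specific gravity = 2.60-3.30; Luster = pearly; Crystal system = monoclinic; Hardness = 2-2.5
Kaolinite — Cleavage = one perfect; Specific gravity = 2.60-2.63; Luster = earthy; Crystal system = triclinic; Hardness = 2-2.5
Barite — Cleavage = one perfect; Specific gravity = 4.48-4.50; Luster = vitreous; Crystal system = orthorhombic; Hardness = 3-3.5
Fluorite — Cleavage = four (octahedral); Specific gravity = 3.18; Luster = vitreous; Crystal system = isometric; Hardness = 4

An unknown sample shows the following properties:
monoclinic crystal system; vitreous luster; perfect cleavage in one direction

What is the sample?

Monoclinic crystal system eliminates Garnet, Sillimanite, Kyanite, Kaolinite, Barite, Fluorite.
Vitreous luster eliminates Talc, Muscovite, Chlorite.
Perfect cleavage in one direction — Epidote remains.
Only Epidote satisfies all observations.

Epidote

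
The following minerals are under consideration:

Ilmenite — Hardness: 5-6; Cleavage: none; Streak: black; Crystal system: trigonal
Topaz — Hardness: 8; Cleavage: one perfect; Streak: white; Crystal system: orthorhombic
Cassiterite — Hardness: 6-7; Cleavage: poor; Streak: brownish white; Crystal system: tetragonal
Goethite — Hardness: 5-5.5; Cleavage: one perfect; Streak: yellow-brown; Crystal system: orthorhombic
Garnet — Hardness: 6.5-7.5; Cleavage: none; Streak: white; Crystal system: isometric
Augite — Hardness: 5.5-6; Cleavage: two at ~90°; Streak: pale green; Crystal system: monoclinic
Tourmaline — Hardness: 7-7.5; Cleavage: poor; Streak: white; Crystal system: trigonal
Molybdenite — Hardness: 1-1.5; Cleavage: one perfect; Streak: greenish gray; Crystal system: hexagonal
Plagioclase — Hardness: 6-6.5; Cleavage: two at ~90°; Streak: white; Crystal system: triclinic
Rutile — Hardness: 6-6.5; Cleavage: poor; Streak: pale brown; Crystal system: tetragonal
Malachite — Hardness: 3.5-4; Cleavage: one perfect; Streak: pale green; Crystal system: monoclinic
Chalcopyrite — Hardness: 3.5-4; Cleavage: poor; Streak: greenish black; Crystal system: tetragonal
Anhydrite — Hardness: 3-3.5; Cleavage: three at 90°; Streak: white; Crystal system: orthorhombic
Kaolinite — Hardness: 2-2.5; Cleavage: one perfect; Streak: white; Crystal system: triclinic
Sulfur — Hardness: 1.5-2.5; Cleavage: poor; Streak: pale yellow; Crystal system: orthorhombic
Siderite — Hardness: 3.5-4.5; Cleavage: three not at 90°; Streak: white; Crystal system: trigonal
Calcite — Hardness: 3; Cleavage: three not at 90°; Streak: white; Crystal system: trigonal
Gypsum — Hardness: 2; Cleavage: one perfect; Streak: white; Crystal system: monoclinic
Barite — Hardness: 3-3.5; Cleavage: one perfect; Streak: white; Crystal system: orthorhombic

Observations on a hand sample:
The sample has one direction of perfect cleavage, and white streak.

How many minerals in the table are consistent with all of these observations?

4

One direction of perfect cleavage: leaves Topaz, Goethite, Molybdenite, Malachite, Kaolinite, Gypsum, Barite.
White streak is inconsistent with Goethite, Molybdenite, Malachite.
Consistent with every observation: Barite, Gypsum, Kaolinite, Topaz.
That is 4 minerals.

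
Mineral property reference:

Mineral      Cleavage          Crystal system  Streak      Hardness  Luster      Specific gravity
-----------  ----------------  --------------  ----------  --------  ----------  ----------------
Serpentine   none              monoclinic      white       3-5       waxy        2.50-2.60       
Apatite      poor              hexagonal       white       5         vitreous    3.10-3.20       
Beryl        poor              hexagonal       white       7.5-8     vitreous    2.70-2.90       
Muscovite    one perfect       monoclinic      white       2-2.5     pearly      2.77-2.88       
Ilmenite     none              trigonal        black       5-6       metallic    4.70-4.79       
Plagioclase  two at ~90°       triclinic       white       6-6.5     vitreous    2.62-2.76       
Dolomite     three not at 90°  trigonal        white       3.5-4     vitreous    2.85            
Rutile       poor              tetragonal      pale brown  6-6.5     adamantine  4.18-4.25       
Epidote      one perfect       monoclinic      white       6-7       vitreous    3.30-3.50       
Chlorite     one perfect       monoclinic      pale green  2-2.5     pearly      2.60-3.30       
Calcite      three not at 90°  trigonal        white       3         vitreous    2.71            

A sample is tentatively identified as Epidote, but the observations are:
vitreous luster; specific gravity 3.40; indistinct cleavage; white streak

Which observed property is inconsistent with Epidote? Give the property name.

Vitreous luster: Epidote has vitreous luster — consistent.
Specific gravity 3.40: Epidote has SG 3.30-3.50 — consistent.
Indistinct cleavage: Epidote has cleavage one perfect — does not match.
White streak: Epidote has white streak — consistent.
The cleavage is the one property that does not fit.

cleavage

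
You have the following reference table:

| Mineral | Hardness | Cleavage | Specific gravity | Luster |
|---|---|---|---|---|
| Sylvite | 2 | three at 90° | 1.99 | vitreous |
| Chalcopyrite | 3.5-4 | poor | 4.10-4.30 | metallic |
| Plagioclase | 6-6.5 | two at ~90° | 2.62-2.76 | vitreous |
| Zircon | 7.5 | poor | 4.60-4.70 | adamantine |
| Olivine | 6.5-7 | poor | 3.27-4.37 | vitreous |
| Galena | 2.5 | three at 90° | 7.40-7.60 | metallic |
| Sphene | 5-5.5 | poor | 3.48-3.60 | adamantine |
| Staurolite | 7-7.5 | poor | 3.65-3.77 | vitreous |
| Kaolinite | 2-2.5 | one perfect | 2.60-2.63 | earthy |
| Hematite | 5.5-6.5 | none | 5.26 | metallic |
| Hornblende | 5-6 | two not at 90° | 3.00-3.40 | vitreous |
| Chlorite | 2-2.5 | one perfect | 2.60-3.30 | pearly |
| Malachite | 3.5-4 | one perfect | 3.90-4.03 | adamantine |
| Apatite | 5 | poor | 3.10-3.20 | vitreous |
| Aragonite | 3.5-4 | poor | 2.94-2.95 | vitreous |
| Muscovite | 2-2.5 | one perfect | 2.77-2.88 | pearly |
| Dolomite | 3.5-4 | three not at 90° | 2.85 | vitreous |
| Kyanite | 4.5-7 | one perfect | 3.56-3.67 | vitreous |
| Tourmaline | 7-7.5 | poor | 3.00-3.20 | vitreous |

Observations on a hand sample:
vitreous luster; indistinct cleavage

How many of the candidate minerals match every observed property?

5

Vitreous luster: leaves Sylvite, Plagioclase, Olivine, Staurolite, Hornblende, Apatite, Aragonite, Dolomite, Kyanite, Tourmaline.
Indistinct cleavage is inconsistent with Sylvite, Plagioclase, Hornblende, Dolomite, Kyanite.
Consistent with every observation: Apatite, Aragonite, Olivine, Staurolite, Tourmaline.
That is 5 minerals.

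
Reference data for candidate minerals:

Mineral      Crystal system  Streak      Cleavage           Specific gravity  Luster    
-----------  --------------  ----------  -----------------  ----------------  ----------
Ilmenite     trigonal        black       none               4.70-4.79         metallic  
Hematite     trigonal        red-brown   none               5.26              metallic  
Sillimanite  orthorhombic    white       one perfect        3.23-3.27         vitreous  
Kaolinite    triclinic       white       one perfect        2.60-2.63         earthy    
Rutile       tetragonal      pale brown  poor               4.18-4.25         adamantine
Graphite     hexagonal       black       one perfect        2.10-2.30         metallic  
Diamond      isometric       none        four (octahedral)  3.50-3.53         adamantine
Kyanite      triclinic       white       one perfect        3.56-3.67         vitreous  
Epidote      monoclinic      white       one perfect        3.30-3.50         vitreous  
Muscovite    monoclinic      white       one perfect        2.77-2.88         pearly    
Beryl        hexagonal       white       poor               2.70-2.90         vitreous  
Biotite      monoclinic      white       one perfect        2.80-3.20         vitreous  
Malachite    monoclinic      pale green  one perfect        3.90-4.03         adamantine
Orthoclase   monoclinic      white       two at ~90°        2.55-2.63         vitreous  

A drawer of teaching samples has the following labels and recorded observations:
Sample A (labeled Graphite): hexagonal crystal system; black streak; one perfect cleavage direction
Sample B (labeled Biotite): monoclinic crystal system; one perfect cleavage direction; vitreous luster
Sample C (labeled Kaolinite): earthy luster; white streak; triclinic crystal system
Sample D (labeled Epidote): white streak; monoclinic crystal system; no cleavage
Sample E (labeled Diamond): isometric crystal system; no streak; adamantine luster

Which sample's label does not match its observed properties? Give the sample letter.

D

Sample A: nothing contradicts Graphite.
Sample B: nothing contradicts Biotite.
Sample C: nothing contradicts Kaolinite.
Sample D: no cleavage is outside the reference for Epidote (cleavage one perfect) — mislabeled.
Sample E: nothing contradicts Diamond.
Only sample D is inconsistent with its label.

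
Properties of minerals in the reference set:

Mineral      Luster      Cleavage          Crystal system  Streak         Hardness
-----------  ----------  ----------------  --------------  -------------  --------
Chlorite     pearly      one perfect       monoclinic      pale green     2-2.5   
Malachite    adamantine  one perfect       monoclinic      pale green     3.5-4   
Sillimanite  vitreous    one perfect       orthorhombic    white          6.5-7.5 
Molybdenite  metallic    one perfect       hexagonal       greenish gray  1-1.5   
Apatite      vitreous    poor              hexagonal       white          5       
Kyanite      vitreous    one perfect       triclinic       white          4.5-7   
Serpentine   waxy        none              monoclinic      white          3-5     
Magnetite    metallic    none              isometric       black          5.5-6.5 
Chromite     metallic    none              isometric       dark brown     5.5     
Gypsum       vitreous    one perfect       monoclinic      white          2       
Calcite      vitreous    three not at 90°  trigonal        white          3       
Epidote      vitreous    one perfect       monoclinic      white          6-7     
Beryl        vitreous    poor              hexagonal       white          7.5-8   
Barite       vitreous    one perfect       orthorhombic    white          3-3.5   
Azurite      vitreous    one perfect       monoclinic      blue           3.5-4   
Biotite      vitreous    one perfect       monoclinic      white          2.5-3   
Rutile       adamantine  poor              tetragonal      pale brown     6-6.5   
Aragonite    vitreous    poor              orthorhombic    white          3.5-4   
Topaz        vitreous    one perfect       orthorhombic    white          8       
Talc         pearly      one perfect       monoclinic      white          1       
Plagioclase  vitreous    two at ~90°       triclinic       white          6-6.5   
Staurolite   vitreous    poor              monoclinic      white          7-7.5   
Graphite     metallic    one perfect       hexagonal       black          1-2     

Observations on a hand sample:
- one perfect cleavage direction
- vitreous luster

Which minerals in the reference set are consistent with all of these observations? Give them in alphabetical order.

One perfect cleavage direction — only Chlorite, Malachite, Sillimanite, Molybdenite, Kyanite, Gypsum, Epidote, Barite, Azurite, Biotite, Topaz, Talc, Graphite remain.
Vitreous luster rules out Chlorite, Malachite, Molybdenite, Talc, Graphite.
Remaining candidates: Azurite, Barite, Biotite, Epidote, Gypsum, Kyanite, Sillimanite, Topaz.

Azurite, Barite, Biotite, Epidote, Gypsum, Kyanite, Sillimanite, Topaz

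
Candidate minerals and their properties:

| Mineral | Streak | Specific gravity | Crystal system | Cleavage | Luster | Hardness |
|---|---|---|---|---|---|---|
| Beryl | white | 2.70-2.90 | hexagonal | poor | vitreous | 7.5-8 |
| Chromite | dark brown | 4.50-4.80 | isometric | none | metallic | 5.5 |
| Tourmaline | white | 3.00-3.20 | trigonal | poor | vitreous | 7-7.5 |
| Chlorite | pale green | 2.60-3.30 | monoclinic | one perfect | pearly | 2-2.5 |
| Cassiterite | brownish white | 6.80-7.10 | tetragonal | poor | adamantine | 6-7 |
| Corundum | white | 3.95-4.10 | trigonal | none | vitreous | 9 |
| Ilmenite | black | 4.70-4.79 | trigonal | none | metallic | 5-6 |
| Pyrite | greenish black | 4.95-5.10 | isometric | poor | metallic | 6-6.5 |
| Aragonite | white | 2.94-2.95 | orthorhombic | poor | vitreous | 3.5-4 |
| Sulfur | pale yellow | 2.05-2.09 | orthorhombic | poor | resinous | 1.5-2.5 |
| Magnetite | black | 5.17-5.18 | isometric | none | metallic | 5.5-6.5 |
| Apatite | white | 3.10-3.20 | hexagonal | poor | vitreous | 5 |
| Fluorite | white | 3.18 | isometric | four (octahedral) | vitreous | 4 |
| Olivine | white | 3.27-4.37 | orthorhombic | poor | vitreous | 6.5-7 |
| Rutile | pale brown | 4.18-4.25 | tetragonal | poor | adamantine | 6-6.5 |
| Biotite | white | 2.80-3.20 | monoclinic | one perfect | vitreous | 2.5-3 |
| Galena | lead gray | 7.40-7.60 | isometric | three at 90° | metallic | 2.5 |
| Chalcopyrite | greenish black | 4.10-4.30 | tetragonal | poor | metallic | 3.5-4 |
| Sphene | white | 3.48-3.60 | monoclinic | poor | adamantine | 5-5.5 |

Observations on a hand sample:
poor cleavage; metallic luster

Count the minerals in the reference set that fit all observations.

2

Poor cleavage — narrows the field to Beryl, Tourmaline, Cassiterite, Pyrite, Aragonite, Sulfur, Apatite, Olivine, Rutile, Chalcopyrite, Sphene.
Metallic luster — leaves Pyrite, Chalcopyrite.
The minerals that satisfy all observations are Chalcopyrite, Pyrite.
That is 2 minerals.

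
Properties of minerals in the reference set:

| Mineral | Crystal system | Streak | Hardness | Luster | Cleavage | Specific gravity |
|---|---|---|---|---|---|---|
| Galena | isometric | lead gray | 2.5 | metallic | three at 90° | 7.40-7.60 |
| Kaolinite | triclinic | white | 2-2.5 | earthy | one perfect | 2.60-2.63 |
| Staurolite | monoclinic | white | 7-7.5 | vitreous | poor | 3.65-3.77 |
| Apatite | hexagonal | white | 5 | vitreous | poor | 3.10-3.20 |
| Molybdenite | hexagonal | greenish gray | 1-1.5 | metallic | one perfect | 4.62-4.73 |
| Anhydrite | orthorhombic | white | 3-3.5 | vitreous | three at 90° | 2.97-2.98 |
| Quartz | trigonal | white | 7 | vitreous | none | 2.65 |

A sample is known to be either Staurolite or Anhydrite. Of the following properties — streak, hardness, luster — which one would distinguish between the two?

hardness

Streak: both white — shared.
Hardness: Staurolite 7-7.5, Anhydrite 3-3.5 — these differ.
Luster: both vitreous — shared.
Of the listed properties, hardness is the one that separates them.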